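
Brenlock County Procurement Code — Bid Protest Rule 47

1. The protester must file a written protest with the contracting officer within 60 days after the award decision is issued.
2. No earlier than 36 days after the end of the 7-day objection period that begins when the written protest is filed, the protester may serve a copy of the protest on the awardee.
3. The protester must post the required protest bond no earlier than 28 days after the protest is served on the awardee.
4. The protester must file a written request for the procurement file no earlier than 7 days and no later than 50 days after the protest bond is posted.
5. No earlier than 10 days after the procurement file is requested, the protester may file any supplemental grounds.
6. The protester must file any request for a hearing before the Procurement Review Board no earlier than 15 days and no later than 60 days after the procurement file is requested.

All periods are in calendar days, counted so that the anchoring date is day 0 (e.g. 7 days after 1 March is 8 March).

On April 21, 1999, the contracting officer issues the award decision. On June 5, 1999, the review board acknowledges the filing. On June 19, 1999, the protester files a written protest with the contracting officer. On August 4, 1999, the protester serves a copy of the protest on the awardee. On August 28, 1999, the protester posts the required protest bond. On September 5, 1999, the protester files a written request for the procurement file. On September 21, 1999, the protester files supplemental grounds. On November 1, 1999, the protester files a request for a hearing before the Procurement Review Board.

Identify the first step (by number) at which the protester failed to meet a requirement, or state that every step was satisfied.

Step 3

Step 1: 60 days after April 21, 1999 (when the award decision is issued) is June 20, 1999; done June 19, 1999 — timely.
Step 2: the earliest permitted date is 36 days after June 26, 1999 (end of the 7-day objection period, which began when the written protest is filed on June 19, 1999), i.e. August 1, 1999; August 4, 1999 is on or after that date.
Step 3: the earliest permitted date is 28 days after August 4, 1999 (when the protest is served on the awardee), i.e. September 1, 1999; done August 28, 1999 — 4 days too early.
That is the first point of non-compliance.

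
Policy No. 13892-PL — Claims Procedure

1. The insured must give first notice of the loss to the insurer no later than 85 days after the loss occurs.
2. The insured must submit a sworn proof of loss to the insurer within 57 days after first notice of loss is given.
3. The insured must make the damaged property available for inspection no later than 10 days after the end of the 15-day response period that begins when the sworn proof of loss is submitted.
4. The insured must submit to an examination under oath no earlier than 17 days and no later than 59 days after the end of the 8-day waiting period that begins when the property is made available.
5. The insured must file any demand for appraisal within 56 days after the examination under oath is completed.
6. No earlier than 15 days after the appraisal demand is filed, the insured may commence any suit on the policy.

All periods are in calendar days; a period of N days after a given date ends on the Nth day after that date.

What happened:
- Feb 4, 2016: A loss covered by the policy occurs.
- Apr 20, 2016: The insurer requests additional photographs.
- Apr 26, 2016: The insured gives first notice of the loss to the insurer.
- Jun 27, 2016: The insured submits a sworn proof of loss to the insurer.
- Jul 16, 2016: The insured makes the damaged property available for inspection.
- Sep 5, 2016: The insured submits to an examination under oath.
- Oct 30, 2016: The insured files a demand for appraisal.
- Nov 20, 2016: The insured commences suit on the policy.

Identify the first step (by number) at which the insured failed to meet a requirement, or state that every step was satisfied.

(1) due by Feb 4, 2016 + 85 days = Apr 29, 2016; Apr 26, 2016 is within that limit.
(2) due by Apr 26, 2016 + 57 days = Jun 22, 2016; not done until Jun 27, 2016, 5 days after the deadline.

Step 2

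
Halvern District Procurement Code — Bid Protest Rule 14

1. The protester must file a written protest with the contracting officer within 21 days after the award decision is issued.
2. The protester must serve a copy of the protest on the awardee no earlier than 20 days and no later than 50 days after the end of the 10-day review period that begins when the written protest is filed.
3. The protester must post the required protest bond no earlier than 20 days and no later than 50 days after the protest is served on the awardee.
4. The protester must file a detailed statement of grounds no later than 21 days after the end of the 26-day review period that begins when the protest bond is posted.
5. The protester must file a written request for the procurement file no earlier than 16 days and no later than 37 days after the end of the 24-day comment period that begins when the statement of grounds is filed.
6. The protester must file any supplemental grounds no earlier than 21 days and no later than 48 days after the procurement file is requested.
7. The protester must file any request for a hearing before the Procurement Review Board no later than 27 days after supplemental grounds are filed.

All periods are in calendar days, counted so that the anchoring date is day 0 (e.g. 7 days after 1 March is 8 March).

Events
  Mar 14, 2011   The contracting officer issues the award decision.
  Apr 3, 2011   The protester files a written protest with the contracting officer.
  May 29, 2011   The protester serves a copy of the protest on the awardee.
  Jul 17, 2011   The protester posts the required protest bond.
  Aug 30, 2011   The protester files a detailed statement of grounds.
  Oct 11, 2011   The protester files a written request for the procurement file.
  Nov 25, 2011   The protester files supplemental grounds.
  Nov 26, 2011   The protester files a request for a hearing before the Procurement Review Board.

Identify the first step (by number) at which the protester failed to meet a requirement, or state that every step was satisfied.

None — every step was satisfied

Step 1: 21 days after Mar 14, 2011 (when the award decision is issued) is Apr 4, 2011; completed Apr 3, 2011, before the deadline.
Step 2: the window is 20–50 days after Apr 13, 2011 (end of the 10-day review period, which began when the written protest is filed on Apr 3, 2011), so May 3, 2011 through Jun 2, 2011; May 29, 2011 falls inside that range.
Step 3: the window is 20–50 days after May 29, 2011 (when the protest is served on the awardee), so Jun 18, 2011 through Jul 18, 2011; Jul 17, 2011 falls inside that range.
Step 4: 21 days after Aug 12, 2011 (end of the 26-day review period, which began when the protest bond is posted on Jul 17, 2011) is Sep 2, 2011; completed Aug 30, 2011, before the deadline.
Step 5: the window is 16–37 days after Sep 23, 2011 (end of the 24-day comment period, which began when the statement of grounds is filed on Aug 30, 2011), so Oct 9, 2011 through Oct 30, 2011; done Oct 11, 2011 — within the window.
Step 6: the window is 21–48 days after Oct 11, 2011 (when the procurement file is requested), so Nov 1, 2011 through Nov 28, 2011; done Nov 25, 2011, which is between those dates.
Step 7: 27 days after Nov 25, 2011 (when supplemental grounds are filed) is Dec 22, 2011; Nov 26, 2011 is within that limit.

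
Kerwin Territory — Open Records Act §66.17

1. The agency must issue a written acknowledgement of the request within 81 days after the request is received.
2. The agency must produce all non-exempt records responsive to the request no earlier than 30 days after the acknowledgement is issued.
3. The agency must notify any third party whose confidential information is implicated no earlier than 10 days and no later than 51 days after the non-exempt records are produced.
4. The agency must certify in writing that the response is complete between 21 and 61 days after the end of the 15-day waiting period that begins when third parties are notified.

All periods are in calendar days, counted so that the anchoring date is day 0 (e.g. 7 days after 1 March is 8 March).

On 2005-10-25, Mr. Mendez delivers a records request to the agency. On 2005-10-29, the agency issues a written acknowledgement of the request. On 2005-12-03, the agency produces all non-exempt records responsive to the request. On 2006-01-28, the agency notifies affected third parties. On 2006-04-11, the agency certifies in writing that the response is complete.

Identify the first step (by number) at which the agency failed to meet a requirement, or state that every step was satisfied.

Step 3

Step 1 — counting 81 days from 2005-10-25 (when the request is received) gives a deadline of 2006-01-14; completed 2005-10-29, before the deadline.
Step 2 — must wait 30 days from 2005-10-29 (when the acknowledgement is issued), so not before 2005-11-28; 2005-12-03 is on or after that date.
Step 3 — 10 and 51 days from 2005-12-03 (when the non-exempt records are produced) are 2005-12-13 and 2006-01-23 respectively; 2006-01-28 is 5 days past the end of the window.
That is the first point of non-compliance.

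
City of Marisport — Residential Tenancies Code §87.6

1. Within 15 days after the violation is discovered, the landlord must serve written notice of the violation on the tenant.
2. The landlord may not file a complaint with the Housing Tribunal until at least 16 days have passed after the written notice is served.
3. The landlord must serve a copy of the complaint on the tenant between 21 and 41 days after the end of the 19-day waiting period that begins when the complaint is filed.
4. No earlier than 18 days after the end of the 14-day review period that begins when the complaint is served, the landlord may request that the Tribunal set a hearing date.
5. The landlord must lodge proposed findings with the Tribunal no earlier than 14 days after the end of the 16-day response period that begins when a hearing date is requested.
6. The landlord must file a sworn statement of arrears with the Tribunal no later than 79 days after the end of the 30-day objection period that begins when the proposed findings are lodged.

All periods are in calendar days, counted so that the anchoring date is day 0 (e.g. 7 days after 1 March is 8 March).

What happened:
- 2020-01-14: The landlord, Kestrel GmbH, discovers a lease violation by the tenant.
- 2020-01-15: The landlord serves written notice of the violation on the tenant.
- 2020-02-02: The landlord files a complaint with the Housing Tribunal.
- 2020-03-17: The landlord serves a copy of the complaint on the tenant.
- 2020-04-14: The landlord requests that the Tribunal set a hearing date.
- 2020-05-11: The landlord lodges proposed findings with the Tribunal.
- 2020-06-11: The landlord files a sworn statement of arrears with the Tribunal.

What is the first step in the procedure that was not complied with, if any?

Step 4

(1) due by 2020-01-14 + 15 days = 2020-01-29; done 2020-01-15 — timely.
(2) permitted from 2020-01-15 + 16 days = 2020-01-31 onward; done 2020-02-02 — permitted.
(3) the permitted window runs from 2020-02-21 + 21 = 2020-03-13 to 2020-02-21 + 41 = 2020-04-02; done 2020-03-17 — within the window.
(4) permitted from 2020-03-31 + 18 days = 2020-04-18 onward; done 2020-04-14 — 4 days too early.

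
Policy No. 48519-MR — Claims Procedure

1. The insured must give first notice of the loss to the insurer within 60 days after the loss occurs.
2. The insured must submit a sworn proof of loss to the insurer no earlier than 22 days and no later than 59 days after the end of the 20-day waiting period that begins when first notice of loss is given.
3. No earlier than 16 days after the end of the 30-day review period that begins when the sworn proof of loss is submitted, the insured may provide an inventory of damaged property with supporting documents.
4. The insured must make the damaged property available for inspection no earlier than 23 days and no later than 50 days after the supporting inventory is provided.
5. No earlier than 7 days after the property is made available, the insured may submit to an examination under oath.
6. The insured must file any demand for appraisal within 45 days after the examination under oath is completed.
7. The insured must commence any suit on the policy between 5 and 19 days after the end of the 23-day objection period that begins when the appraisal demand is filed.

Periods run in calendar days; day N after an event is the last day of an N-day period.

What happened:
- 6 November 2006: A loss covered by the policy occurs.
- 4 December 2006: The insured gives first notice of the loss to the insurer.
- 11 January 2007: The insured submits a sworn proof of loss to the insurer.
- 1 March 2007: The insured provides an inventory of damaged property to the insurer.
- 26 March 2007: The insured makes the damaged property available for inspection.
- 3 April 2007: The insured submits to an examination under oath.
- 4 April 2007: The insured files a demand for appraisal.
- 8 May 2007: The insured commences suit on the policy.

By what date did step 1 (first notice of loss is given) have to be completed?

5 January 2007

Step 1 runs from 6 November 2006, when the loss occurs. 60 days after 6 November 2006 is 5 January 2007.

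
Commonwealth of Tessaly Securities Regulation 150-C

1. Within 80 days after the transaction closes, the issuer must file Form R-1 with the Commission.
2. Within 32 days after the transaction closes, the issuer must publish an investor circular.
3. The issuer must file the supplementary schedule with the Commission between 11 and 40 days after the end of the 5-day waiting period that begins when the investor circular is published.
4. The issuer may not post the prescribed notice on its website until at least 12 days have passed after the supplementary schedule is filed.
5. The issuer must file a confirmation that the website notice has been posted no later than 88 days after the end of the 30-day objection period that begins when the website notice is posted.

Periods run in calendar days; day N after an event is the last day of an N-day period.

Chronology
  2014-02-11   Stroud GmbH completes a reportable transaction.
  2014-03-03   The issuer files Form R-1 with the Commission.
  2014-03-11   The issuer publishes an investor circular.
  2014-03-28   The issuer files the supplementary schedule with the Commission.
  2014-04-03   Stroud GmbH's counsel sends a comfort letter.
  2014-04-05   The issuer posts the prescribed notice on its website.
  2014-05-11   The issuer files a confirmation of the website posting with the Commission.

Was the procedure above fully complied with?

No

Step 1 — counting 80 days from 2014-02-11 (when the transaction closes) gives a deadline of 2014-05-02; done 2014-03-03 — timely.
Step 2 — counting 32 days from 2014-02-11 (when the transaction closes) gives a deadline of 2014-03-15; 2014-03-11 is within that limit.
Step 3 — 11 and 40 days from 2014-03-16 (end of the 5-day waiting period, which began when the investor circular is published on 2014-03-11) are 2014-03-27 and 2014-04-25 respectively; done 2014-03-28, which is between those dates.
Step 4 — must wait 12 days from 2014-03-28 (when the supplementary schedule is filed), so not before 2014-04-09; acted on 2014-04-05, 4 days prematurely.
The analysis stops there.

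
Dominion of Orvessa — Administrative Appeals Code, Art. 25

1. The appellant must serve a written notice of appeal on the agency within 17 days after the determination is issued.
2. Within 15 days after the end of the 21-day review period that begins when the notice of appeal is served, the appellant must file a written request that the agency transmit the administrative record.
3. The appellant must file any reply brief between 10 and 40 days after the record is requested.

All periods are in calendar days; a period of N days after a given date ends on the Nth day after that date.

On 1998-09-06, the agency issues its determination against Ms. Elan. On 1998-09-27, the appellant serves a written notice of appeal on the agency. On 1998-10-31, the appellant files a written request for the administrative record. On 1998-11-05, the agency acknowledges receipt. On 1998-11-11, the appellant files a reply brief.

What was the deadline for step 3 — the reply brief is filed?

Step 3 runs from 1998-10-31, when the record is requested. The window is 10–40 days after 1998-10-31; it closes on 1998-12-10.

1998-12-10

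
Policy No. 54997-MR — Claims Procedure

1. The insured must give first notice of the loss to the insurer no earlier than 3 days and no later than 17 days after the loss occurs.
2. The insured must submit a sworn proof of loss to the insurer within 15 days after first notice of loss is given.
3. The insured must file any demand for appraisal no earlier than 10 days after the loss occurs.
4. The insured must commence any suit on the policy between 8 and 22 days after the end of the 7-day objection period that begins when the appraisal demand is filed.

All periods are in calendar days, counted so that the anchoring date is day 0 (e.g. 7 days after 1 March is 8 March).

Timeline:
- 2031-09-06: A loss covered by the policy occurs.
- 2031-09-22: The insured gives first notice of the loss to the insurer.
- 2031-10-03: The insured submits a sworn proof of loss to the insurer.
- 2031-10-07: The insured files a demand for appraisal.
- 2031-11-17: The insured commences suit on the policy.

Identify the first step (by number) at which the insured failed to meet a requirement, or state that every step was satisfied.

(1) the permitted window runs from 2031-09-06 + 3 = 2031-09-09 to 2031-09-06 + 17 = 2031-09-23; done 2031-09-22, which is between those dates.
(2) due by 2031-09-22 + 15 days = 2031-10-07; 2031-10-03 is within that limit.
(3) permitted from 2031-09-06 + 10 days = 2031-09-16 onward; 2031-10-07 is on or after that date.
(4) the permitted window runs from 2031-10-14 + 8 = 2031-10-22 to 2031-10-14 + 22 = 2031-11-05; 2031-11-17 is 12 days past the end of the window.

Step 4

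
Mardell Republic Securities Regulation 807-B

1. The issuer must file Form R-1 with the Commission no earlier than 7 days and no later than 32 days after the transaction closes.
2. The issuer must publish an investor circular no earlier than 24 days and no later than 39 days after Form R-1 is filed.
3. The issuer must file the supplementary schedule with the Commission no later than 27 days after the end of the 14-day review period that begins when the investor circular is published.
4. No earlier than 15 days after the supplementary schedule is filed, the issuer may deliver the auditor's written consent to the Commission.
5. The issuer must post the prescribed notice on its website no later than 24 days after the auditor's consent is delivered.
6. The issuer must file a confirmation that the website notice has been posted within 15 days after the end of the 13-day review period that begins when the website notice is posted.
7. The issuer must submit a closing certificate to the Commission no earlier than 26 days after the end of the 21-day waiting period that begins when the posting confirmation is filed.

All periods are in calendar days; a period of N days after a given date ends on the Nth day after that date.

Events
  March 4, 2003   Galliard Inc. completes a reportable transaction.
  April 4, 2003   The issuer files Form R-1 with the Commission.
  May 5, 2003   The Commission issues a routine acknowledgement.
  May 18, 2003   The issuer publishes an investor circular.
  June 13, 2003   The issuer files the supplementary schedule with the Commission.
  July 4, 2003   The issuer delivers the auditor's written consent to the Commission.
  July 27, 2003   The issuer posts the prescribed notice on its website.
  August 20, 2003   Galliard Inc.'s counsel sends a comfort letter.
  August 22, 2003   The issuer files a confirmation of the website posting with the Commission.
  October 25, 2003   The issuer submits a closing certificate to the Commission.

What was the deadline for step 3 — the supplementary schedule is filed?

June 28, 2003

The investor circular is published on May 18, 2003; the 14-day review period therefore ends June 1, 2003, and step 3 runs from that date. 27 days after June 1, 2003 is June 28, 2003.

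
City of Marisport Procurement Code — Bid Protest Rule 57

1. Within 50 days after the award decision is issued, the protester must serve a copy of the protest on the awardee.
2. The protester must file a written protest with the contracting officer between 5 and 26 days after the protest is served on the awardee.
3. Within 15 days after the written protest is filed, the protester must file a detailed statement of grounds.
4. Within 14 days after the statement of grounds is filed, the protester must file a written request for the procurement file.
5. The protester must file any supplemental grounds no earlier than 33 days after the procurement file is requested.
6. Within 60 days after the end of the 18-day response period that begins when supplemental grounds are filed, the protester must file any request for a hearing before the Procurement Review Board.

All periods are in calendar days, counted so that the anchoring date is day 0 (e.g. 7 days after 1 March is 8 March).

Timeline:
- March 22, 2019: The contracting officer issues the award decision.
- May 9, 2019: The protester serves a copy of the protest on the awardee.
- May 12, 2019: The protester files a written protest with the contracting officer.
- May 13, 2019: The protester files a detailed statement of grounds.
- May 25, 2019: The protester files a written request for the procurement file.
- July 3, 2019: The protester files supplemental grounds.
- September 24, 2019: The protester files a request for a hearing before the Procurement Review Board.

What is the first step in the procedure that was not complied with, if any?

(1) due by March 22, 2019 + 50 days = May 11, 2019; May 9, 2019 is within that limit.
(2) the permitted window runs from May 9, 2019 + 5 = May 14, 2019 to May 9, 2019 + 26 = June 4, 2019; done May 12, 2019 — 2 days before the window opened.
The analysis stops there.

Step 2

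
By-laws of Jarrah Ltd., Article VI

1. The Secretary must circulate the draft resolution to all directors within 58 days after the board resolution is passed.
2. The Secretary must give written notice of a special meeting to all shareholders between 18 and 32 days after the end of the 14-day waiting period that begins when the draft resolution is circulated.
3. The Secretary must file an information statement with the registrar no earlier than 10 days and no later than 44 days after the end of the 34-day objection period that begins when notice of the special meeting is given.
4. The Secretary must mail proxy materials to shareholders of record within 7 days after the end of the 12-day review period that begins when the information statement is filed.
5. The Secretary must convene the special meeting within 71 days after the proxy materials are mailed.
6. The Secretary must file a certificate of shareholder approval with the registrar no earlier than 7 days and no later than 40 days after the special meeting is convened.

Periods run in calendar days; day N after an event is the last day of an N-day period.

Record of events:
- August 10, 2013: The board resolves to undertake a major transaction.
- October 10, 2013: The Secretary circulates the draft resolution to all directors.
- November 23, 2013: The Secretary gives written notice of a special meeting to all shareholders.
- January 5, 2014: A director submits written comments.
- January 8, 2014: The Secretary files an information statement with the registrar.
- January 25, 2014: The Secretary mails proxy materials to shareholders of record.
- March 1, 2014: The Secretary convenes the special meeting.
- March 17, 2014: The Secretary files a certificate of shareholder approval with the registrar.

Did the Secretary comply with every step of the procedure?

(1) due by August 10, 2013 + 58 days = October 7, 2013; not done until October 10, 2013, 3 days after the deadline.

No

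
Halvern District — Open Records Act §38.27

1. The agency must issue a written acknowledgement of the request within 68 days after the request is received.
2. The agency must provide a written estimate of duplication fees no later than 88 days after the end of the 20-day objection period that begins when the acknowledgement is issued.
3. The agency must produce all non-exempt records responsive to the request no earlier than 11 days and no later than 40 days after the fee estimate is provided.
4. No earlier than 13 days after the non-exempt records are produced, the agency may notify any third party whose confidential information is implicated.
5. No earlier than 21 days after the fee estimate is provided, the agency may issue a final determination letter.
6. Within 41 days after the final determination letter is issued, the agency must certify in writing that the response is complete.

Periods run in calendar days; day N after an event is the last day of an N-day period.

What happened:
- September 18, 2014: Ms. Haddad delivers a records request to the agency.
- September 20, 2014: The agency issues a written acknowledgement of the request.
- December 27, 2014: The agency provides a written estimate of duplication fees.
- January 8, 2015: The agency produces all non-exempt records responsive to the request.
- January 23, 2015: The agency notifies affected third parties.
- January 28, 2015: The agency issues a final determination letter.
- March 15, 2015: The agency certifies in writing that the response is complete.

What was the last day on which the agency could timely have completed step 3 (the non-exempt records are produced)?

February 5, 2015

Step 3 runs from December 27, 2014, when the fee estimate is provided. The window is 11–40 days after December 27, 2014; it closes on February 5, 2015.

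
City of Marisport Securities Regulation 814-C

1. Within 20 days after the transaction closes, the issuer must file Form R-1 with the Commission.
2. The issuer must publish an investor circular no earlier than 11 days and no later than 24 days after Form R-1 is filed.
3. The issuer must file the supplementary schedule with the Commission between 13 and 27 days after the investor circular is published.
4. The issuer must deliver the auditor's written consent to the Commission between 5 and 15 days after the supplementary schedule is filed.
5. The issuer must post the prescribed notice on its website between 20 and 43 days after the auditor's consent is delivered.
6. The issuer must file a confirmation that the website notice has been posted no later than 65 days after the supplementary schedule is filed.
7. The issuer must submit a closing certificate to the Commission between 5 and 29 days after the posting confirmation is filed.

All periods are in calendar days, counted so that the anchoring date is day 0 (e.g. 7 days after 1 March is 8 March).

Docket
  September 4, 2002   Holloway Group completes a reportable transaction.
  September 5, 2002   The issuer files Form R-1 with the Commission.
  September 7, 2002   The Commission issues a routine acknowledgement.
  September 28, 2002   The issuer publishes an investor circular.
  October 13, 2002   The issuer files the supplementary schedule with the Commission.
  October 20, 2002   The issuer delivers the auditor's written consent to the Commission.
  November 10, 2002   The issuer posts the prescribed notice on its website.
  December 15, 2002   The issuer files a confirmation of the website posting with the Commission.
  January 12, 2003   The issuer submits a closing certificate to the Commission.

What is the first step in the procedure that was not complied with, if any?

(1) due by September 4, 2002 + 20 days = September 24, 2002; completed September 5, 2002, before the deadline.
(2) the permitted window runs from September 5, 2002 + 11 = September 16, 2002 to September 5, 2002 + 24 = September 29, 2002; done September 28, 2002, which is between those dates.
(3) the permitted window runs from September 28, 2002 + 13 = October 11, 2002 to September 28, 2002 + 27 = October 25, 2002; October 13, 2002 falls inside that range.
(4) the permitted window runs from October 13, 2002 + 5 = October 18, 2002 to October 13, 2002 + 15 = October 28, 2002; October 20, 2002 falls inside that range.
(5) the permitted window runs from October 20, 2002 + 20 = November 9, 2002 to October 20, 2002 + 43 = December 2, 2002; November 10, 2002 falls inside that range.
(6) due by October 13, 2002 + 65 days = December 17, 2002; done December 15, 2002 — timely.
(7) the permitted window runs from December 15, 2002 + 5 = December 20, 2002 to December 15, 2002 + 29 = January 13, 2003; done January 12, 2003 — within the window.

None — every step was satisfied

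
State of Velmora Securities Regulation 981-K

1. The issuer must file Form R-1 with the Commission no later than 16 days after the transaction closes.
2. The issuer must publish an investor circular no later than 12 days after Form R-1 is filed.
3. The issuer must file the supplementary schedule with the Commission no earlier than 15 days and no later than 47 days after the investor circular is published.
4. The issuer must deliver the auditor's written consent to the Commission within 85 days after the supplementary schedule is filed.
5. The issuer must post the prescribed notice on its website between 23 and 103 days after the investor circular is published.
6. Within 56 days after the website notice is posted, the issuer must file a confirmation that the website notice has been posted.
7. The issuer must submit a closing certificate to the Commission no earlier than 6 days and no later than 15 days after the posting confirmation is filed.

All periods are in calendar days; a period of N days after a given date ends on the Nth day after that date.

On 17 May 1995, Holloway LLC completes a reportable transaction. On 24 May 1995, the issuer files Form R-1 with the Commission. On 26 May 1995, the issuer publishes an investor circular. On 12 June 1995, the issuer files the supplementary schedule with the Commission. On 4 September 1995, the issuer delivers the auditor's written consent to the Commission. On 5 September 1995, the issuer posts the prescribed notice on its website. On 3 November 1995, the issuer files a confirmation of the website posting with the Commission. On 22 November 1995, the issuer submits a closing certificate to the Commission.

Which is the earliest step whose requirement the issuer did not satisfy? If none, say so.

(1) due by 17 May 1995 + 16 days = 2 June 1995; completed 24 May 1995, before the deadline.
(2) due by 24 May 1995 + 12 days = 5 June 1995; 26 May 1995 is within that limit.
(3) the permitted window runs from 26 May 1995 + 15 = 10 June 1995 to 26 May 1995 + 47 = 12 July 1995; 12 June 1995 falls inside that range.
(4) due by 12 June 1995 + 85 days = 5 September 1995; 4 September 1995 is within that limit.
(5) the permitted window runs from 26 May 1995 + 23 = 18 June 1995 to 26 May 1995 + 103 = 6 September 1995; 5 September 1995 falls inside that range.
(6) due by 5 September 1995 + 56 days = 31 October 1995; not done until 3 November 1995, 3 days after the deadline.
No need to go further; step 6 was not satisfied.

Step 6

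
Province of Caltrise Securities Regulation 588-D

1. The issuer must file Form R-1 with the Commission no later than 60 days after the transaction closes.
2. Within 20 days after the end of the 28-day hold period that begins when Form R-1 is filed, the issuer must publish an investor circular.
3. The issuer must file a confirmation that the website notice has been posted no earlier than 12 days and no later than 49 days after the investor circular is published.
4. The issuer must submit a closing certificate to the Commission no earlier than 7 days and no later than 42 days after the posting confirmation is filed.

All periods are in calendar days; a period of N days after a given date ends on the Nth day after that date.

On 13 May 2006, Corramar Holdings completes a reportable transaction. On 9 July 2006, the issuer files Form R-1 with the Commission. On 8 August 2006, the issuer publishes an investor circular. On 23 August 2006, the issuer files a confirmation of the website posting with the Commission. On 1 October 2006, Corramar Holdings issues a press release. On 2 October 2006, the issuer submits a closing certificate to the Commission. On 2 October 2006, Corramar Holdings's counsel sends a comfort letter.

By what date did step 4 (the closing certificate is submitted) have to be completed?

Step 4 runs from 23 August 2006, when the posting confirmation is filed. The window is 7–42 days after 23 August 2006; it closes on 4 October 2006.

4 October 2006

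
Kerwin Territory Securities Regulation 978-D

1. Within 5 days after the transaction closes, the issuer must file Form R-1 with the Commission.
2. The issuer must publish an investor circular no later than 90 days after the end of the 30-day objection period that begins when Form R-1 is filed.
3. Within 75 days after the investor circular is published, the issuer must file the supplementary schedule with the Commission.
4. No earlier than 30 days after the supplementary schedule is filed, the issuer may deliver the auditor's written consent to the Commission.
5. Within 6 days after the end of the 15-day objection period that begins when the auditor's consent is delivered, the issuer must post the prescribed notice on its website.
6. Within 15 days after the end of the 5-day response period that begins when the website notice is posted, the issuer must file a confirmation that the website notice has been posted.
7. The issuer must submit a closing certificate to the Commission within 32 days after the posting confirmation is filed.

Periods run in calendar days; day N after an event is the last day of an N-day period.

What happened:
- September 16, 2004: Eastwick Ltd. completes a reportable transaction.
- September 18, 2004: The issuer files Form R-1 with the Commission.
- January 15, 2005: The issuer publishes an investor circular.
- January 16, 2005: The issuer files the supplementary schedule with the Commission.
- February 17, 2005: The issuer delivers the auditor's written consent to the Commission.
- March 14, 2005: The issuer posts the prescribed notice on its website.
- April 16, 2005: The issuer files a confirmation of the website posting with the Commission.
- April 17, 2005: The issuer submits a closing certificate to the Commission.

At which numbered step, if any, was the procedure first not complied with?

Step 5

Step 1: 5 days after September 16, 2004 (when the transaction closes) is September 21, 2004; September 18, 2004 is within that limit.
Step 2: 90 days after October 18, 2004 (end of the 30-day objection period, which began when Form R-1 is filed on September 18, 2004) is January 16, 2005; done January 15, 2005 — timely.
Step 3: 75 days after January 15, 2005 (when the investor circular is published) is March 31, 2005; done January 16, 2005 — timely.
Step 4: the earliest permitted date is 30 days after January 16, 2005 (when the supplementary schedule is filed), i.e. February 15, 2005; done February 17, 2005 — permitted.
Step 5: 6 days after March 4, 2005 (end of the 15-day objection period, which began when the auditor's consent is delivered on February 17, 2005) is March 10, 2005; not done until March 14, 2005, 4 days after the deadline.
That is the first point of non-compliance.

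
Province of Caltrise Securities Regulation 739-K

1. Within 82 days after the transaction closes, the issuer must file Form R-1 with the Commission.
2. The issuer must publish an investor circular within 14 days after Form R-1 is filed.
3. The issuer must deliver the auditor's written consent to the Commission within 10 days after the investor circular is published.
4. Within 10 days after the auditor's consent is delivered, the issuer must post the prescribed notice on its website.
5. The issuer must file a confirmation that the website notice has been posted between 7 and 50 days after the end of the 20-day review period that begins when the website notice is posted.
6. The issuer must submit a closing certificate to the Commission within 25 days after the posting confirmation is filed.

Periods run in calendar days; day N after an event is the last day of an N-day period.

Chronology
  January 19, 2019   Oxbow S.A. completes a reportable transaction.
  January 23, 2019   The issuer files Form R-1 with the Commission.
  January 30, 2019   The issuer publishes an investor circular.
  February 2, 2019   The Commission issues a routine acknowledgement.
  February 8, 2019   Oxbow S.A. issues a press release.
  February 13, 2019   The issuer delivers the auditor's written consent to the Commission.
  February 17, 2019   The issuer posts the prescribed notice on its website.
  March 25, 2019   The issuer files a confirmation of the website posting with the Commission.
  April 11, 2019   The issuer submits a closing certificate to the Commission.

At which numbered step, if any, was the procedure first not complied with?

Step 3

(1) due by January 19, 2019 + 82 days = April 11, 2019; January 23, 2019 is within that limit.
(2) due by January 23, 2019 + 14 days = February 6, 2019; done January 30, 2019 — timely.
(3) due by January 30, 2019 + 10 days = February 9, 2019; February 13, 2019 misses that deadline by 4 days.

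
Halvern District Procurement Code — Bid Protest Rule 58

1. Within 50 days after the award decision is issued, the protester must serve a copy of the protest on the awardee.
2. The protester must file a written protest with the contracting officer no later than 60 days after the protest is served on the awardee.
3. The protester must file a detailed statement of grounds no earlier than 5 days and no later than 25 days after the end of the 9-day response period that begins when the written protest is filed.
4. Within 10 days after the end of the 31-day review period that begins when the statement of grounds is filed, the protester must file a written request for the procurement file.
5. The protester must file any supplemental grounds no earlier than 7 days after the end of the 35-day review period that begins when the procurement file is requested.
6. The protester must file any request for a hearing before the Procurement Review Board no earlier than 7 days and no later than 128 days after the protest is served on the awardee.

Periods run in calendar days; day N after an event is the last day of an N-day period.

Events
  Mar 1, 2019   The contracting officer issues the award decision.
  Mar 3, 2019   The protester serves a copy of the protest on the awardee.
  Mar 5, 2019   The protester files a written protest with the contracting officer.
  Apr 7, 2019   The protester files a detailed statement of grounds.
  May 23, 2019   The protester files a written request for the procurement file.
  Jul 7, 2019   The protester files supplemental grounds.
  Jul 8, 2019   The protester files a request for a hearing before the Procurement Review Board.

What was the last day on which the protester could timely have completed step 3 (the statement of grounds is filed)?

Apr 8, 2019

The written protest is filed on Mar 5, 2019; the 9-day response period therefore ends Mar 14, 2019, and step 3 runs from that date. The window is 5–25 days after Mar 14, 2019; it closes on Apr 8, 2019.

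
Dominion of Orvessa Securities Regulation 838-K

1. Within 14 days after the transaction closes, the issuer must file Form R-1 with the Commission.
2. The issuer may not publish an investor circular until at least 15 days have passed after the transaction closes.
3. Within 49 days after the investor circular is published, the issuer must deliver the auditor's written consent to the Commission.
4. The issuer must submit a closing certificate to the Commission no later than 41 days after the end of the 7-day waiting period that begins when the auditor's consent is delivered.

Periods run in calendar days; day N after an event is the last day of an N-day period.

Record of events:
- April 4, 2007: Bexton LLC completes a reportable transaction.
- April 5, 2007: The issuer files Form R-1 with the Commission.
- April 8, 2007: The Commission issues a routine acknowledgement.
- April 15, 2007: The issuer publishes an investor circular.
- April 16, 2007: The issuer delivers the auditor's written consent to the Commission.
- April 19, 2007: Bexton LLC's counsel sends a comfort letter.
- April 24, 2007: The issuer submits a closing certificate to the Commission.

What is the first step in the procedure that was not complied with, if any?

Step 1: 14 days after April 4, 2007 (when the transaction closes) is April 18, 2007; done April 5, 2007 — timely.
Step 2: the earliest permitted date is 15 days after April 4, 2007 (when the transaction closes), i.e. April 19, 2007; April 15, 2007 is 4 days before the earliest permitted date.
No need to go further; step 2 was not satisfied.

Step 2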